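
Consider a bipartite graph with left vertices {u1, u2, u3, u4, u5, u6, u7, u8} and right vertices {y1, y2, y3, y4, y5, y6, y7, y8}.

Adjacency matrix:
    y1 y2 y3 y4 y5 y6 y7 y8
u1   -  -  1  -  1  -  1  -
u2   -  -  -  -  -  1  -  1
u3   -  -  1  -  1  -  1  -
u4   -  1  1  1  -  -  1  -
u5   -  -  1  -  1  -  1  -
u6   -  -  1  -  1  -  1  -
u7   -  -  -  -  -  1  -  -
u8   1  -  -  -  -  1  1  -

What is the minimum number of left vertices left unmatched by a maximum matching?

1

A valid assignment of size 7: u1→y5, u2→y8, u3→y7, u4→y2, u5→y3, u7→y6, u8→y1.
The set {u1, u3, u5, u6} has only 3 neighbours ({y3, y5, y7}), so by Hall's theorem at most 7 of the 8 left vertices can be matched.
That matches 7 of the 8, leaving 1 unmatched; no matching can do better.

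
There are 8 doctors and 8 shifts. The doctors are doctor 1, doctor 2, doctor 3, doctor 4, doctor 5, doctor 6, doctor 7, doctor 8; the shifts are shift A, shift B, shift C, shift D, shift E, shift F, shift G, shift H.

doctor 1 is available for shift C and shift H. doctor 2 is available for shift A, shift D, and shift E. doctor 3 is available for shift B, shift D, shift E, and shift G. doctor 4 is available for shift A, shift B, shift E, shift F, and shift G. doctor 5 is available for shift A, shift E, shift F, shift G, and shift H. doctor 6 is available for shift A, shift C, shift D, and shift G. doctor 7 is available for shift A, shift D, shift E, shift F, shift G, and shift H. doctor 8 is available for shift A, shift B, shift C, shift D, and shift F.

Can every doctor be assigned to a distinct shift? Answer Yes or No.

Yes

For example, pair doctor 1–shift C, doctor 2–shift E, doctor 3–shift D, doctor 4–shift B, doctor 5–shift H, doctor 6–shift G, doctor 7–shift F, doctor 8–shift A.
Every doctor is matched, so this is a perfect matching.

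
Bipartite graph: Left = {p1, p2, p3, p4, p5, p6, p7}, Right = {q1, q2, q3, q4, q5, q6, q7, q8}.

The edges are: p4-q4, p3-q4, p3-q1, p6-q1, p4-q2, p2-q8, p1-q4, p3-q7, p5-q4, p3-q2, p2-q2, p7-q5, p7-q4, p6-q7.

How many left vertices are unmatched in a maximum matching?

1

One maximum matching: p1→q4, p2→q8, p3→q1, p4→q2, p6→q7, p7→q5.
The set {p1, p5} has only 1 neighbour ({q4}), so by Hall's theorem at most 6 of the 7 left vertices can be matched.
That matches 6 of the 7, leaving 1 unmatched; no matching can do better.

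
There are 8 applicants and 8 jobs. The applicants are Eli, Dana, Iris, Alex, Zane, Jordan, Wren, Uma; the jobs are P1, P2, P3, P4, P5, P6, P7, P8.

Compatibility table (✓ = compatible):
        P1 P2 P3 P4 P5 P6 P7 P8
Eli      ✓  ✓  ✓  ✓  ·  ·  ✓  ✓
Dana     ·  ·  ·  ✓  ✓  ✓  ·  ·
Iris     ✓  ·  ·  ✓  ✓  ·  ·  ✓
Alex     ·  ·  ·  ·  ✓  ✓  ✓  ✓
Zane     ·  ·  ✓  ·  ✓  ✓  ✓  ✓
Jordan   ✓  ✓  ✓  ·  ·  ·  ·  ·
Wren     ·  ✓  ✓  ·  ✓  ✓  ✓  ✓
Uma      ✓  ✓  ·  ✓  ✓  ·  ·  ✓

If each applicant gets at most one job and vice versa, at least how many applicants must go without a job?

0

One maximum matching: Eli→P3, Dana→P6, Iris→P4, Alex→P5, Zane→P8, Jordan→P2, Wren→P7, Uma→P1.
This saturates every applicant, so 8 is the maximum.
That matches 8 of the 8, leaving 0 unmatched; no matching can do better.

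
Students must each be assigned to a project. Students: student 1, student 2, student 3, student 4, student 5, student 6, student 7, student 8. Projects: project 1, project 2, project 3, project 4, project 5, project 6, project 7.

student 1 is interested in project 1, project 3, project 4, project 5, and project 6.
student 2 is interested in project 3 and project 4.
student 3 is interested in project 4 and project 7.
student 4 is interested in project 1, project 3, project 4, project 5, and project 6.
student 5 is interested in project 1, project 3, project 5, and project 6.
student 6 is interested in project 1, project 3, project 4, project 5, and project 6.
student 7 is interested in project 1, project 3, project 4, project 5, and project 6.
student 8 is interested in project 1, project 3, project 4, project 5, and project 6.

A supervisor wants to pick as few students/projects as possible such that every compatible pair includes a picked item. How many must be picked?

6

{student 3, project 1, project 3, project 4, project 5, project 6} is a vertex cover of size 6: every edge has an endpoint in this set.
No smaller cover exists because student 1–project 1, student 2–project 4, student 3–project 7, student 4–project 6, student 5–project 5, student 6–project 3 is a matching of size 6, and a cover must include an endpoint of each of these disjoint edges (König's theorem).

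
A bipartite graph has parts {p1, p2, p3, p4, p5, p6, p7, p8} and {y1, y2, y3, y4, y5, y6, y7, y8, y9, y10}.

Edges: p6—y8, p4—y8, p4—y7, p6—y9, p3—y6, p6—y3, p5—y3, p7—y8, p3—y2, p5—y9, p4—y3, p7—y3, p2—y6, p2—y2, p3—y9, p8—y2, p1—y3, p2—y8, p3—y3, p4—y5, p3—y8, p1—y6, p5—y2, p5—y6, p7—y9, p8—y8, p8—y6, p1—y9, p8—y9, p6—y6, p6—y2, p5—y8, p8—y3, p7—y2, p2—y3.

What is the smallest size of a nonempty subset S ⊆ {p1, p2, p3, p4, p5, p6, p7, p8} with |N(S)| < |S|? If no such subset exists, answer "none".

Take S = {p1, p2, p3, p5, p6, p7}. Its neighbourhood is {y2, y3, y6, y8, y9}, so |N(S)| = 5 < |S| = 6.
Every subset of size less than 6 has at least as many neighbours as members, so 6 is the minimum.

6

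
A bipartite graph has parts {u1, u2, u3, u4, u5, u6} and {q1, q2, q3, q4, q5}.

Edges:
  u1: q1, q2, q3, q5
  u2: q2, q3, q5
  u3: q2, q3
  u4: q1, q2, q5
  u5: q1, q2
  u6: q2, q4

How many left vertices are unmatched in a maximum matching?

One maximum matching: u1-q1, u2-q5, u3-q3, u4-q2, u6-q4.
The set {u1, u2, u3, u4, u5} has only 4 neighbours ({q1, q2, q3, q5}), so by Hall's theorem at most 5 of the 6 left vertices can be matched.
That matches 5 of the 6, leaving 1 unmatched; no matching can do better.

1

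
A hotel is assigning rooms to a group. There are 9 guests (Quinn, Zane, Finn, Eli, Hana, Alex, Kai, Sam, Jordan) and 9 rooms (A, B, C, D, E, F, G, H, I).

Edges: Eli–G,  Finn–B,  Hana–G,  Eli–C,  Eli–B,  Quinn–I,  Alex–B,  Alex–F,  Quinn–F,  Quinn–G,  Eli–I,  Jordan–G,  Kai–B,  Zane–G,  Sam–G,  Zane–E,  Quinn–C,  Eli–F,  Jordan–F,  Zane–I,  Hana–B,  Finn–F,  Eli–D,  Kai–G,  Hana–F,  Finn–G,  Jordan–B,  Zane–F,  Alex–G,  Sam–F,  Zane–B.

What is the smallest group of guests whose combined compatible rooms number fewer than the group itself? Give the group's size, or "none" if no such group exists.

4

Take S = {Finn, Hana, Alex, Kai}. Its neighbourhood is {B, F, G}, so |N(S)| = 3 < |S| = 4.
Every subset of size less than 4 has at least as many neighbours as members, so 4 is the minimum.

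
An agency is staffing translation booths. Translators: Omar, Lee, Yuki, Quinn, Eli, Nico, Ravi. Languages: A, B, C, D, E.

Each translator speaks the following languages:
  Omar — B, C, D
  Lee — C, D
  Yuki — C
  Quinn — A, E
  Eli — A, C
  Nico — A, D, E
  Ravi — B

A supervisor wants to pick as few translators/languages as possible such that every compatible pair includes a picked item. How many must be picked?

5

{A, B, C, D, E} is a vertex cover of size 5: every edge has an endpoint in this set.
No smaller cover exists because Omar–B, Lee–D, Yuki–C, Quinn–E, Eli–A is a matching of size 5, and a cover must include an endpoint of each of these disjoint edges (König's theorem).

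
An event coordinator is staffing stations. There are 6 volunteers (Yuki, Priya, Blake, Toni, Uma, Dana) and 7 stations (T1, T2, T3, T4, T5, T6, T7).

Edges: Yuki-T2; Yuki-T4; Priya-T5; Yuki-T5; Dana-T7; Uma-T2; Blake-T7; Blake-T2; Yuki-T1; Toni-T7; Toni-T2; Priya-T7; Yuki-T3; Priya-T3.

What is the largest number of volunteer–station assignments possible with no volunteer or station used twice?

4

One maximum matching: Yuki-T4, Priya-T5, Blake-T2, Toni-T7.
The set {Blake, Toni, Uma, Dana} has only 2 neighbours ({T2, T7}), so by Hall's theorem at most 4 of the 6 volunteers can be matched.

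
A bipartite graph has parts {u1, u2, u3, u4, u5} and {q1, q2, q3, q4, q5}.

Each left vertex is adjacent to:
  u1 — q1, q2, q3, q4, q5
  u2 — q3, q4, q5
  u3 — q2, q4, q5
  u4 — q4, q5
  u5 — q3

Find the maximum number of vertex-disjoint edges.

One maximum matching: u1–q1, u2–q4, u3–q2, u4–q5, u5–q3.
This saturates every left vertex, so 5 is the maximum.

5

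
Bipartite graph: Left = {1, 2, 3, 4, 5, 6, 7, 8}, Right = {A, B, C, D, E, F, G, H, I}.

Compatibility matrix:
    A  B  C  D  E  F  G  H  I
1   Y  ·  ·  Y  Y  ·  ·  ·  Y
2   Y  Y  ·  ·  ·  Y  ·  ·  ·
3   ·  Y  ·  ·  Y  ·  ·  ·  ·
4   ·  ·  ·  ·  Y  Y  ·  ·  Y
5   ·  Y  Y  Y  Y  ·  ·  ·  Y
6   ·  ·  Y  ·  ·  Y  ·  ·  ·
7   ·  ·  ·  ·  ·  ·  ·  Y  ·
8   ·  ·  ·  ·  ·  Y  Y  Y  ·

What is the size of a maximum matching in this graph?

8

For example, pair 1–I, 2–A, 3–B, 4–E, 5–D, 6–C, 7–H, 8–F.
All 8 left vertices are matched, so no larger matching exists.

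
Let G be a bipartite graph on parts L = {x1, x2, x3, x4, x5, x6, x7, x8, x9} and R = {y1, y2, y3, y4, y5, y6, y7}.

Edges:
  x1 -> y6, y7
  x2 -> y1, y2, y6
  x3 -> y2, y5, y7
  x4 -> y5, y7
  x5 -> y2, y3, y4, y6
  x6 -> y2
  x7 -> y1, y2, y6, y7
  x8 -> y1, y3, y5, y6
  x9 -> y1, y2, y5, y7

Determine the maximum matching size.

For example, pair x1–y6, x2–y1, x3–y7, x4–y5, x5–y4, x6–y2, x8–y3.
The set {x1, x2, x3, x4, x6, x7, x9} has only 5 neighbours ({y1, y2, y5, y6, y7}), so by Hall's theorem at most 7 of the 9 left vertices can be matched.

7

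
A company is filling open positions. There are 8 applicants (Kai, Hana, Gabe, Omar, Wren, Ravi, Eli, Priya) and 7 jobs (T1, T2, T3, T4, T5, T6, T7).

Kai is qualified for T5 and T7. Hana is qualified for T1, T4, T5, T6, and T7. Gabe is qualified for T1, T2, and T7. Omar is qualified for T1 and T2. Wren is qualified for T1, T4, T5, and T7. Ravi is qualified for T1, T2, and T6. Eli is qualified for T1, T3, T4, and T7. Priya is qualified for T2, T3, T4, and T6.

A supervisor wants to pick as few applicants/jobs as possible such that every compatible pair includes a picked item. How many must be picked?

The 7 edges Kai–T5, Hana–T6, Gabe–T7, Omar–T1, Wren–T4, Ravi–T2, Eli–T3 form a matching, so any vertex cover needs at least 7 vertices (one per matched edge).
Conversely {T1, T2, T3, T4, T5, T6, T7} meets every edge and has exactly 7 vertices, so 7 is optimal.

7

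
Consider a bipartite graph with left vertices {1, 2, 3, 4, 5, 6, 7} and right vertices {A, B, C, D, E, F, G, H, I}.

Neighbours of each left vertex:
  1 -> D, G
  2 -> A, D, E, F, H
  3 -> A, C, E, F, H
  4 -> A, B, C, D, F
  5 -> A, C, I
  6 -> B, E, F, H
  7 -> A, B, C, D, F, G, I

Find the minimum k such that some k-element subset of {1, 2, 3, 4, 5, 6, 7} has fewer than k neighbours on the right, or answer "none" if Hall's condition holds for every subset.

none

A matching saturating every left vertex exists, for instance 1→D, 2→A, 3→E, 4→B, 5→I, 6→H, 7→G.
By Hall's marriage theorem, this means |N(S)| ≥ |S| for every subset S, so no violating subset exists.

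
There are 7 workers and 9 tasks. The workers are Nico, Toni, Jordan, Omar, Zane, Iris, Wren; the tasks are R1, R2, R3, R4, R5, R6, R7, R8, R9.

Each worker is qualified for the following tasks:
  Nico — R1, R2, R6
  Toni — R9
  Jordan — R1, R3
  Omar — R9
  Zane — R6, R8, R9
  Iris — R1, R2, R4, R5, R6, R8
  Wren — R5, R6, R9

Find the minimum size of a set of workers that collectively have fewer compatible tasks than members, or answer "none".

Take S = {Toni, Omar}. Its neighbourhood is {R9}, so |N(S)| = 1 < |S| = 2.
No single vertex violates Hall's condition since each has at least one neighbour, so 2 is the minimum.

2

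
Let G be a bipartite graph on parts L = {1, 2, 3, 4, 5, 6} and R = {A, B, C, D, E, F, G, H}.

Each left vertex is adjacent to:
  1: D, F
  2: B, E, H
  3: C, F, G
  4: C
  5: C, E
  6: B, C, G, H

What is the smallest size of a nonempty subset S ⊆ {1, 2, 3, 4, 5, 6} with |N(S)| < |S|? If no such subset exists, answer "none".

none

A matching saturating every left vertex exists, for instance 1→D, 2→H, 3→F, 4→C, 5→E, 6→B.
By Hall's marriage theorem, this means |N(S)| ≥ |S| for every subset S, so no violating subset exists.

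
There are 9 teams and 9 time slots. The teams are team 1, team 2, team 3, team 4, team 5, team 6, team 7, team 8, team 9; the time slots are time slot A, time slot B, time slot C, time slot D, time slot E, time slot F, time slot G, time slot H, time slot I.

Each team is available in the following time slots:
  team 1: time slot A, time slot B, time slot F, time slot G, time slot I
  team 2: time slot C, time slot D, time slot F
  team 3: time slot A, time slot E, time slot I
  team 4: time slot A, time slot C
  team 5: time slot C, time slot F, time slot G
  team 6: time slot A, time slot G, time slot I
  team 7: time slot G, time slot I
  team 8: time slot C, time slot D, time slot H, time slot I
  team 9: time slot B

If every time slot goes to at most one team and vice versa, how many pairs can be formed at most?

9

A valid assignment of size 9: team 1-time slot G, team 2-time slot D, team 3-time slot E, team 4-time slot C, team 5-time slot F, team 6-time slot A, team 7-time slot I, team 8-time slot H, team 9-time slot B.
This saturates every team, so 9 is the maximum.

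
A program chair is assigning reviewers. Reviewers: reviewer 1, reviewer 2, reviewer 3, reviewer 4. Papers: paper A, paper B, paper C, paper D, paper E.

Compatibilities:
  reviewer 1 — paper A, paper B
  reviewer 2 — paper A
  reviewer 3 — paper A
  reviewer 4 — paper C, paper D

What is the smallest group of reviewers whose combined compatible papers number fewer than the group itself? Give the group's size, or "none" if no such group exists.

2

Take S = {reviewer 2, reviewer 3}. Its neighbourhood is {paper A}, so |N(S)| = 1 < |S| = 2.
No single vertex violates Hall's condition since each has at least one neighbour, so 2 is the minimum.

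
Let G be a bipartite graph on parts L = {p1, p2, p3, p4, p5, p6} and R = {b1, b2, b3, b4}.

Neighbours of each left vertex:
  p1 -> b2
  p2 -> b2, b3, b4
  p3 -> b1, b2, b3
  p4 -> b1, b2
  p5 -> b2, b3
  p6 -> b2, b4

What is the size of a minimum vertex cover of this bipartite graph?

A maximum matching has 4 edges (e.g. p1–b2, p2–b4, p3–b3, p4–b1).
By König's theorem the minimum vertex cover has the same size. One such cover is {b1, b2, b3, b4}.

4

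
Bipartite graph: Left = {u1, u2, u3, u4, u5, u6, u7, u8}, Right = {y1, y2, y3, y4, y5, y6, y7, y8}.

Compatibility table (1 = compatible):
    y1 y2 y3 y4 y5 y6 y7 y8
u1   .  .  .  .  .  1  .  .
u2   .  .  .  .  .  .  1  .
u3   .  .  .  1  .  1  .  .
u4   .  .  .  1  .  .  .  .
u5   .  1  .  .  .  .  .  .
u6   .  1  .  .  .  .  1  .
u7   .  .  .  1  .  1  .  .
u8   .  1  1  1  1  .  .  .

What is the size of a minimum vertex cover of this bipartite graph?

5

The 5 edges u1–y6, u2–y7, u3–y4, u5–y2, u8–y3 form a matching, so any vertex cover needs at least 5 vertices (one per matched edge).
Conversely {u8, y2, y4, y6, y7} meets every edge and has exactly 5 vertices, so 5 is optimal.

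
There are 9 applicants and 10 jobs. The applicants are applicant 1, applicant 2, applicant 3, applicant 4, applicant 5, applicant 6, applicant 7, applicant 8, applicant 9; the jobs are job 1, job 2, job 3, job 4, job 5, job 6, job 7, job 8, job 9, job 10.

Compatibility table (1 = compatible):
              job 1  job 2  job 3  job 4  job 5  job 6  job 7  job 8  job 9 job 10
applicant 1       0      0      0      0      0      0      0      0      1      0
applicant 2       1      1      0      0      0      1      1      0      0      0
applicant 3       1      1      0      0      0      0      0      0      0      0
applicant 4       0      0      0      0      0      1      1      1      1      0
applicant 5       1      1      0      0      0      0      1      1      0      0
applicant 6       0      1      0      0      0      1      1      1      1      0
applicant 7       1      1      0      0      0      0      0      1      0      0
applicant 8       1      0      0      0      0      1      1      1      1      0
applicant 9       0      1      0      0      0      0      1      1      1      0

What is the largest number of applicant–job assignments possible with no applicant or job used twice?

6

A valid assignment of size 6: applicant 1–job 9, applicant 2–job 6, applicant 3–job 1, applicant 4–job 8, applicant 5–job 2, applicant 6–job 7.
The set {applicant 1, applicant 2, applicant 3, applicant 4, applicant 5, applicant 6, applicant 7, applicant 8, applicant 9} has only 6 neighbours ({job 1, job 2, job 6, job 7, job 8, job 9}), so by Hall's theorem at most 6 of the 9 applicants can be matched.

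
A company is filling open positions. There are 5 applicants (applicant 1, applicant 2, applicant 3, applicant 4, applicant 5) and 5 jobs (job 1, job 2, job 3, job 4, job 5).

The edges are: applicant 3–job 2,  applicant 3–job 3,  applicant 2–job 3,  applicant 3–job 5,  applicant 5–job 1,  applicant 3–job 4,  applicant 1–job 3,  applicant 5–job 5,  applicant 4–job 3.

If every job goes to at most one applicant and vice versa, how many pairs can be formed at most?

3

For example, pair applicant 1→job 3, applicant 3→job 2, applicant 5→job 1.
The set {applicant 1, applicant 2, applicant 4} has only 1 neighbour ({job 3}), so by Hall's theorem at most 3 of the 5 applicants can be matched.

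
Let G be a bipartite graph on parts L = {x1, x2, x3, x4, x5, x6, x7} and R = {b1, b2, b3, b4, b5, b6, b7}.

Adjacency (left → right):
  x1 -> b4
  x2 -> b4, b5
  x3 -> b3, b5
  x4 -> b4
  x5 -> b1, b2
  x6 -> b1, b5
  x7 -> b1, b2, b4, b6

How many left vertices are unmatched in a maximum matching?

One maximum matching: x1→b4, x2→b5, x3→b3, x5→b2, x6→b1, x7→b6.
The set {x1, x4} has only 1 neighbour ({b4}), so by Hall's theorem at most 6 of the 7 left vertices can be matched.
That matches 6 of the 7, leaving 1 unmatched; no matching can do better.

1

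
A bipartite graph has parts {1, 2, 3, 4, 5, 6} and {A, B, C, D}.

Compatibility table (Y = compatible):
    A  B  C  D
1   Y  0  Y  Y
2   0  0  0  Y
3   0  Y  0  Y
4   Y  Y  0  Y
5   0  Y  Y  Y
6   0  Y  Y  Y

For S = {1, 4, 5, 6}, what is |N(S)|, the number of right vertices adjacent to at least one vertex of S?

4

The union of neighbours of {1, 4, 5, 6} is {A, B, C, D}, which has 4 elements.
Since |N(S)| = 4 ≥ |S| = 4, Hall's condition holds for this subset.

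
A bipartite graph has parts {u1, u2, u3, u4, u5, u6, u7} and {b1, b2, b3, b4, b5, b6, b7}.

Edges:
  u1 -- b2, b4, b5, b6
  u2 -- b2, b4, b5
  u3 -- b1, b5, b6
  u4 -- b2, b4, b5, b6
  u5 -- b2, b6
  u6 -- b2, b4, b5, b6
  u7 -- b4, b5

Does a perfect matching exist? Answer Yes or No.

The set {u1, u2, u4, u5, u6, u7} has only 4 neighbours ({b2, b4, b5, b6}), so by Hall's theorem at most 5 of the 7 left vertices can be matched.
Hence no matching covers every left vertex.

No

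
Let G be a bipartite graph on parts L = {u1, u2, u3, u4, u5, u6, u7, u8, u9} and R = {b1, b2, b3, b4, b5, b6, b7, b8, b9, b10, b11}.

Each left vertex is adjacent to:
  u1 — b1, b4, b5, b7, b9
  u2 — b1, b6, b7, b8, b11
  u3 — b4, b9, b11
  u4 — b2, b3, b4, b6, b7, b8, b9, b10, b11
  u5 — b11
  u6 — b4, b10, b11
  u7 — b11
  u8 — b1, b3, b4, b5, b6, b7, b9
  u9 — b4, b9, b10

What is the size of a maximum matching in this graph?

A valid assignment of size 8: u1→b5, u2→b1, u3→b9, u4→b8, u5→b11, u6→b10, u8→b7, u9→b4.
The set {u5, u7} has only 1 neighbour ({b11}), so by Hall's theorem at most 8 of the 9 left vertices can be matched.

8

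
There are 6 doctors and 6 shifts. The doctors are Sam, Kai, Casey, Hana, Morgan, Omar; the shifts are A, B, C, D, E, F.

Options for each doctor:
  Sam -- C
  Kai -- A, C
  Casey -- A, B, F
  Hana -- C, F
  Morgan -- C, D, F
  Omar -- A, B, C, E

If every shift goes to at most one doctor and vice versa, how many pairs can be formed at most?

For example, pair Sam–C, Kai–A, Casey–B, Hana–F, Morgan–D, Omar–E.
All 6 doctors are matched, so no larger matching exists.

6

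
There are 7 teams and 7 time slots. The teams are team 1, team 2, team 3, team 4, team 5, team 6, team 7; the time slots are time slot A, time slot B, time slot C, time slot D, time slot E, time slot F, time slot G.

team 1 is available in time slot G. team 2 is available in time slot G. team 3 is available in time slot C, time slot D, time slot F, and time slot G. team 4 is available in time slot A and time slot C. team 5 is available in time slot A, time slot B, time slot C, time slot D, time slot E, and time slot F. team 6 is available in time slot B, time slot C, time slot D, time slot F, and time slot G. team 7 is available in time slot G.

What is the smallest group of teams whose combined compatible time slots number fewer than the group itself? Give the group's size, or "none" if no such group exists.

2

Take S = {team 1, team 2}. Its neighbourhood is {time slot G}, so |N(S)| = 1 < |S| = 2.
No single vertex violates Hall's condition since each has at least one neighbour, so 2 is the minimum.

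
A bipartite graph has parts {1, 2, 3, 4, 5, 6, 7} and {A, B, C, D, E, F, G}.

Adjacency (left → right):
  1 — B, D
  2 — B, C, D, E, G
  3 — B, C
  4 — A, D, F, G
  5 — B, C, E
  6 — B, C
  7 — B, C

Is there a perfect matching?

No

The set {3, 6, 7} has only 2 neighbours ({B, C}), so by Hall's theorem at most 6 of the 7 left vertices can be matched.
Hence no matching covers every left vertex.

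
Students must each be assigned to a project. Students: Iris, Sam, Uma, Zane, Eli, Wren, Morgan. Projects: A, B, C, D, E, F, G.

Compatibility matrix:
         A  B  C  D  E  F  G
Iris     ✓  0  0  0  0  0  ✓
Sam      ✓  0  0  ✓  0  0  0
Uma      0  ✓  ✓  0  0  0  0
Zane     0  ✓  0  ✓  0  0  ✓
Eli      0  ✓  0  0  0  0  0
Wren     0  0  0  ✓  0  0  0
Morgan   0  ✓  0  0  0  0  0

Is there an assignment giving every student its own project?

No

The set {Iris, Sam, Zane, Eli, Wren, Morgan} has only 4 neighbours ({A, B, D, G}), so by Hall's theorem at most 5 of the 7 students can be matched.
Hence no matching covers every student.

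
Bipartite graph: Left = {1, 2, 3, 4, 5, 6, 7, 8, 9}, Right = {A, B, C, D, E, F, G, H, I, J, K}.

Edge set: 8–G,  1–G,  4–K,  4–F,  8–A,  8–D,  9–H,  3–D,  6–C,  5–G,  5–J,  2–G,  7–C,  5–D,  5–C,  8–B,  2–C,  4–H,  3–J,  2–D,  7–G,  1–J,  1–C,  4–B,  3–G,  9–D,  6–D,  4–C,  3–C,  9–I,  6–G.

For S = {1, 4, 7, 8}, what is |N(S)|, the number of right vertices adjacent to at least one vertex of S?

9

The union of neighbours of {1, 4, 7, 8} is {A, B, C, D, F, G, H, J, K}, which has 9 elements.
Since |N(S)| = 9 ≥ |S| = 4, Hall's condition holds for this subset.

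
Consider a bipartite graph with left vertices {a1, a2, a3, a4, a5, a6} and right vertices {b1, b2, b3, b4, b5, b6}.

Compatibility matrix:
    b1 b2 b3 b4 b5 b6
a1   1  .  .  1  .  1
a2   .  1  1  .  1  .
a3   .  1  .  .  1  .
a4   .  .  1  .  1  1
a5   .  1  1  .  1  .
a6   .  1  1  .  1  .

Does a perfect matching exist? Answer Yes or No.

The set {a2, a3, a5, a6} has only 3 neighbours ({b2, b3, b5}), so by Hall's theorem at most 5 of the 6 left vertices can be matched.
Hence no matching covers every left vertex.

No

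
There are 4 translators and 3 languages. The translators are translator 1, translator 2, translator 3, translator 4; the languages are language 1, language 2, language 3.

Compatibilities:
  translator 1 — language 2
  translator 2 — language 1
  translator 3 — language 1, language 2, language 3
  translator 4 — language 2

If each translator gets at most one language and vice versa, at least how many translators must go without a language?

For example, pair translator 1-language 2, translator 2-language 1, translator 3-language 3.
The set {translator 1, translator 4} has only 1 neighbour ({language 2}), so by Hall's theorem at most 3 of the 4 translators can be matched.
That matches 3 of the 4, leaving 1 unmatched; no matching can do better.

1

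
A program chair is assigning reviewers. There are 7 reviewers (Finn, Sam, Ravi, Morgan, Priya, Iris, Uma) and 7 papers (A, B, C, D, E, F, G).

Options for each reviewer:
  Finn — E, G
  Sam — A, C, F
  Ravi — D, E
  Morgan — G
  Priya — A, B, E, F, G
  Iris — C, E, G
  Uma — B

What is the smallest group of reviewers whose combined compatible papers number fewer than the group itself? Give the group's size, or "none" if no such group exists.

A matching saturating every reviewer exists, for instance Finn→E, Sam→F, Ravi→D, Morgan→G, Priya→A, Iris→C, Uma→B.
By Hall's marriage theorem, this means |N(S)| ≥ |S| for every subset S, so no violating subset exists.

none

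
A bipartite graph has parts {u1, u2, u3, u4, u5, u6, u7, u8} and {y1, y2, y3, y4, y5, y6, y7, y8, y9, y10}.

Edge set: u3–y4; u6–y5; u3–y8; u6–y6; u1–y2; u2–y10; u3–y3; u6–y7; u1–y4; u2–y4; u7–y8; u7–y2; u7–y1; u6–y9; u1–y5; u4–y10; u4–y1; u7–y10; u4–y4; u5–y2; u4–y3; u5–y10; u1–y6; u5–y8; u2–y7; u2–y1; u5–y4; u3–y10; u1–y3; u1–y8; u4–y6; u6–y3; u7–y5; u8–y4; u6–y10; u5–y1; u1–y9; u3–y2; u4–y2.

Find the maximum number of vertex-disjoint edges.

8

A valid assignment of size 8: u1→y3, u2→y7, u3→y8, u4→y2, u5→y10, u6→y6, u7→y1, u8→y4.
This saturates every left vertex, so 8 is the maximum.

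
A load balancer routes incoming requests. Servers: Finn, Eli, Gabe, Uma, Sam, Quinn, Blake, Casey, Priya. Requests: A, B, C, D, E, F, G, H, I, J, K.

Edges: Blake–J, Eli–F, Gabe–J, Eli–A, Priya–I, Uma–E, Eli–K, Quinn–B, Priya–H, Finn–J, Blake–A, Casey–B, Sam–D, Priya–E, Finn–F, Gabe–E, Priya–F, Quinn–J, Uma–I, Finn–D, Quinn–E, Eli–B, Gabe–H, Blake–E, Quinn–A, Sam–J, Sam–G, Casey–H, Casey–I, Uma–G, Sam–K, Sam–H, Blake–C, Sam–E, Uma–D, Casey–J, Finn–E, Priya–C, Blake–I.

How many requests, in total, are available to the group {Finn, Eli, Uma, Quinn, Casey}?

10

The union of neighbours of {Finn, Eli, Uma, Quinn, Casey} is {A, B, D, E, F, G, H, I, J, K}, which has 10 elements.
Since |N(S)| = 10 ≥ |S| = 5, Hall's condition holds for this subset.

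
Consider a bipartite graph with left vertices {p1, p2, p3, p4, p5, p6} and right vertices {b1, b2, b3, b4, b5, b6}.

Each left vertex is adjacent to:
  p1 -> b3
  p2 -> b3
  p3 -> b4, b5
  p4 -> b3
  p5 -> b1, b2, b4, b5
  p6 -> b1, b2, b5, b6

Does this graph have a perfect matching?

The set {p1, p2, p4} has only 1 neighbour ({b3}), so by Hall's theorem at most 4 of the 6 left vertices can be matched.
Hence no matching covers every left vertex.

No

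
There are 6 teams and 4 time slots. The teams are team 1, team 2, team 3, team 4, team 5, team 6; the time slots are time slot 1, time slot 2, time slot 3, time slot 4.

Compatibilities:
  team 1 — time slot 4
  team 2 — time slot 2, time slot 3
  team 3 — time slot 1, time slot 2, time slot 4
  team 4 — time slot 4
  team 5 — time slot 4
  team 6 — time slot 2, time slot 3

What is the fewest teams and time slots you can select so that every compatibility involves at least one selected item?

A maximum matching has 4 edges (e.g. team 1–time slot 4, team 2–time slot 3, team 3–time slot 1, team 6–time slot 2).
By König's theorem the minimum vertex cover has the same size. One such cover is {team 2, team 3, team 6, time slot 4}.

4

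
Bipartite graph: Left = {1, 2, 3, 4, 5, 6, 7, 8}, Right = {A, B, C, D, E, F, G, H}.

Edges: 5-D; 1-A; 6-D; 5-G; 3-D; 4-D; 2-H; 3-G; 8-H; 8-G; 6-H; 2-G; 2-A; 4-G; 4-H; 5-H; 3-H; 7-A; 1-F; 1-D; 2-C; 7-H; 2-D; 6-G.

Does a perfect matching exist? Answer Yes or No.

The set {3, 4, 5, 6, 8} has only 3 neighbours ({D, G, H}), so by Hall's theorem at most 6 of the 8 left vertices can be matched.
Hence no matching covers every left vertex.

No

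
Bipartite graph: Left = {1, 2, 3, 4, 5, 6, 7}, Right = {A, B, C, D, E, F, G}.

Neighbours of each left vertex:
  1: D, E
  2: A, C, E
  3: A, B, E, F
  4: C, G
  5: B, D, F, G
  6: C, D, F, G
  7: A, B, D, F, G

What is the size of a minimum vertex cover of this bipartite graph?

7

{1, 2, 3, 4, 5, 6, 7} is a vertex cover of size 7: every edge has an endpoint in this set.
No smaller cover exists because 1–D, 2–E, 3–A, 4–C, 5–B, 6–F, 7–G is a matching of size 7, and a cover must include an endpoint of each of these disjoint edges (König's theorem).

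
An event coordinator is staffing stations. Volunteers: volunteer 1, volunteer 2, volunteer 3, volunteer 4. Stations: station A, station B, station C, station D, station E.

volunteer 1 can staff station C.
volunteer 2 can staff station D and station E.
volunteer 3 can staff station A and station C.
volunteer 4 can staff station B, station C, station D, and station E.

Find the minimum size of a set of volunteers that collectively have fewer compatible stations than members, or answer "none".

none

A matching saturating every volunteer exists, for instance volunteer 1→station C, volunteer 2→station D, volunteer 3→station A, volunteer 4→station B.
By Hall's marriage theorem, this means |N(S)| ≥ |S| for every subset S, so no violating subset exists.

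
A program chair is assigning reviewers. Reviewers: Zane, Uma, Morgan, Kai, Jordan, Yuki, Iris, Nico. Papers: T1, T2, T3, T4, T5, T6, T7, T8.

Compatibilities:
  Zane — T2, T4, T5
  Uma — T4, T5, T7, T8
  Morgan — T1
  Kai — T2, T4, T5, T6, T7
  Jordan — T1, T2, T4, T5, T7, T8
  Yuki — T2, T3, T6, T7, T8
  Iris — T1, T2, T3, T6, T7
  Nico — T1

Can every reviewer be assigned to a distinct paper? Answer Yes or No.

No

The set {Morgan, Nico} has only 1 neighbour ({T1}), so by Hall's theorem at most 7 of the 8 reviewers can be matched.
Hence no matching covers every reviewer.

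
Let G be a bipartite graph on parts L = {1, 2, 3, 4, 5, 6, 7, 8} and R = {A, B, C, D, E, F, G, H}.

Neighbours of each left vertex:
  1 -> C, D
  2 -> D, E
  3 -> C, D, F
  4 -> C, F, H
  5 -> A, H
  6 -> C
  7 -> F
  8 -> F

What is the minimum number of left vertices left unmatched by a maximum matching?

2

A valid assignment of size 6: 1→D, 2→E, 3→F, 4→H, 5→A, 6→C.
The set {1, 3, 6, 7, 8} has only 3 neighbours ({C, D, F}), so by Hall's theorem at most 6 of the 8 left vertices can be matched.
That matches 6 of the 8, leaving 2 unmatched; no matching can do better.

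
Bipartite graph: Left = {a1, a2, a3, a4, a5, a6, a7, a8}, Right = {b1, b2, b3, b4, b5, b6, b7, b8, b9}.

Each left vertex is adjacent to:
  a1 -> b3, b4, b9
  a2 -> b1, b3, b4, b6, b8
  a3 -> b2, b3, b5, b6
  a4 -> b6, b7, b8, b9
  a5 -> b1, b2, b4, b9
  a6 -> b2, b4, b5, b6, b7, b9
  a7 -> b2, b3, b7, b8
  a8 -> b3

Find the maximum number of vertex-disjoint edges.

8

One maximum matching: a1→b9, a2→b1, a3→b2, a4→b6, a5→b4, a6→b7, a7→b8, a8→b3.
All 8 left vertices are matched, so no larger matching exists.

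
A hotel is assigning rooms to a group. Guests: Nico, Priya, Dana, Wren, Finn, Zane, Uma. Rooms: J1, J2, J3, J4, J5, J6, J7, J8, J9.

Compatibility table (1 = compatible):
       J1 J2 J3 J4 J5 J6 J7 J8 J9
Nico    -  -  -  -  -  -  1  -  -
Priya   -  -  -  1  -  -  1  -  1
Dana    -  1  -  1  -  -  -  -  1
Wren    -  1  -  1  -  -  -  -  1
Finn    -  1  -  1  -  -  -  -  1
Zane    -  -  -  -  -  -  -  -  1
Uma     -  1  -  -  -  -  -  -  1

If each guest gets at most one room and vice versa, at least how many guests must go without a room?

One maximum matching: Nico–J7, Priya–J4, Dana–J2, Wren–J9.
The set {Nico, Priya, Dana, Wren, Finn, Zane, Uma} has only 4 neighbours ({J2, J4, J7, J9}), so by Hall's theorem at most 4 of the 7 guests can be matched.
That matches 4 of the 7, leaving 3 unmatched; no matching can do better.

3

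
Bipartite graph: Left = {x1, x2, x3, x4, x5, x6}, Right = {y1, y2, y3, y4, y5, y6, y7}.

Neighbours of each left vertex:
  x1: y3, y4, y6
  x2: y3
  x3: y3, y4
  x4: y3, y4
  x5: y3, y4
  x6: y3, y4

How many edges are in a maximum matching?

3

For example, pair x1–y6, x2–y3, x3–y4.
The set {x2, x3, x4, x5, x6} has only 2 neighbours ({y3, y4}), so by Hall's theorem at most 3 of the 6 left vertices can be matched.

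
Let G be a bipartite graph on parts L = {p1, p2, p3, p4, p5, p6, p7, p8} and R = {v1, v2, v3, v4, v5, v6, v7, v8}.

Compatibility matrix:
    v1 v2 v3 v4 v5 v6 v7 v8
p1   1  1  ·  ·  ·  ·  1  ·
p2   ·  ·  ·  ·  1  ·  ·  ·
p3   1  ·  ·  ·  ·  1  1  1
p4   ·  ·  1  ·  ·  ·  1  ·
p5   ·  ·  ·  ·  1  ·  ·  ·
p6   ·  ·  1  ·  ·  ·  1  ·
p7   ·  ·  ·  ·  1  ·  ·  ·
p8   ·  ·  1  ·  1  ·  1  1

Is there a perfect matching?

No

The set {p2, p5, p7} has only 1 neighbour ({v5}), so by Hall's theorem at most 6 of the 8 left vertices can be matched.
Hence no matching covers every left vertex.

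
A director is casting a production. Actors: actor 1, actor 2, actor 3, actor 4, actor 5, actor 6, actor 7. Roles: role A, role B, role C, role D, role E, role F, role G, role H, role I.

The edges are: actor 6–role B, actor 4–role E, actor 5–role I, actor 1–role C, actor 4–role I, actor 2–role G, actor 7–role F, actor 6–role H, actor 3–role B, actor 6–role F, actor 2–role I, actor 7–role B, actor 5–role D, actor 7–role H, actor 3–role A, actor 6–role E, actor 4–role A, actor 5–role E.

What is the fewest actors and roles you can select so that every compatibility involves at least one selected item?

7

{actor 1, actor 2, actor 3, actor 4, actor 5, actor 6, actor 7} is a vertex cover of size 7: every edge has an endpoint in this set.
No smaller cover exists because actor 1–role C, actor 2–role G, actor 3–role B, actor 4–role A, actor 5–role D, actor 6–role F, actor 7–role H is a matching of size 7, and a cover must include an endpoint of each of these disjoint edges (König's theorem).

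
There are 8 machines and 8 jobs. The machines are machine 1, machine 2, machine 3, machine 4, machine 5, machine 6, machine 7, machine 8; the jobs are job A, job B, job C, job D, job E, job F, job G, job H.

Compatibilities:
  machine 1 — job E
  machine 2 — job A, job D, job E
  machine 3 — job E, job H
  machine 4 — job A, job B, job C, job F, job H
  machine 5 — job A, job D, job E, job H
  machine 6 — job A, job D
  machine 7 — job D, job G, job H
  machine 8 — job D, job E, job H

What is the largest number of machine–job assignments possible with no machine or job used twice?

One maximum matching: machine 1-job E, machine 2-job D, machine 3-job H, machine 4-job F, machine 5-job A, machine 7-job G.
The set {machine 1, machine 2, machine 3, machine 5, machine 6, machine 8} has only 4 neighbours ({job A, job D, job E, job H}), so by Hall's theorem at most 6 of the 8 machines can be matched.

6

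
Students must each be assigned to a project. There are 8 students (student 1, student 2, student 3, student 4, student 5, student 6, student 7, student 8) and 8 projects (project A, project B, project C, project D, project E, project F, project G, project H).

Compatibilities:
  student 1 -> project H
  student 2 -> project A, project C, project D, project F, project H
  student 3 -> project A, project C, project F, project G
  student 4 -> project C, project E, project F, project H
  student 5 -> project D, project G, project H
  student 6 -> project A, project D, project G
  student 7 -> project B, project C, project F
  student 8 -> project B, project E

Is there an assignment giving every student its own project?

A valid assignment of size 8: student 1→project H, student 2→project F, student 3→project A, student 4→project C, student 5→project D, student 6→project G, student 7→project B, student 8→project E.
All 8 students are covered.

Yes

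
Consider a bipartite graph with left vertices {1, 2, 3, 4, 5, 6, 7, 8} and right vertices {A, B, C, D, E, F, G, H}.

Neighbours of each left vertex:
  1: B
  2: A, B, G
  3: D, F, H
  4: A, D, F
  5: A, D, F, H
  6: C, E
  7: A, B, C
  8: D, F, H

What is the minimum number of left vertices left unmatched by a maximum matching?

0

For example, pair 1→B, 2→G, 3→H, 4→A, 5→D, 6→E, 7→C, 8→F.
All 8 left vertices are matched, so no larger matching exists.
That matches 8 of the 8, leaving 0 unmatched; no matching can do better.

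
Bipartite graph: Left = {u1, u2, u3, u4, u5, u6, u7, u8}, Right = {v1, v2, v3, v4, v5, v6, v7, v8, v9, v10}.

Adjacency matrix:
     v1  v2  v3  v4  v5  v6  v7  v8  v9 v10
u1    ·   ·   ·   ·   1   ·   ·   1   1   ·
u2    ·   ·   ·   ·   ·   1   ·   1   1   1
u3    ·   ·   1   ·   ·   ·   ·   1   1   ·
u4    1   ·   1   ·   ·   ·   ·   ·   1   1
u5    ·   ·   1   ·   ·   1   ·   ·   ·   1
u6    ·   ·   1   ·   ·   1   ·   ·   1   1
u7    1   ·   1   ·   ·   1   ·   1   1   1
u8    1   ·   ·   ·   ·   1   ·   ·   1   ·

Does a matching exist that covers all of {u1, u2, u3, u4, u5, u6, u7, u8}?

The set {u2, u3, u4, u5, u6, u7, u8} has only 6 neighbours ({v1, v10, v3, v6, v8, v9}), so by Hall's theorem at most 7 of the 8 left vertices can be matched.
Hence no matching covers every left vertex.

No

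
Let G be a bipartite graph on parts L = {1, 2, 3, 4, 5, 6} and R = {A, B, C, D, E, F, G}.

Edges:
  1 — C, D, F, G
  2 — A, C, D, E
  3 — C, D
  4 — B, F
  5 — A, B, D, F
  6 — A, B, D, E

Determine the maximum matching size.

A valid assignment of size 6: 1–G, 2–E, 3–C, 4–F, 5–D, 6–B.
This saturates every left vertex, so 6 is the maximum.

6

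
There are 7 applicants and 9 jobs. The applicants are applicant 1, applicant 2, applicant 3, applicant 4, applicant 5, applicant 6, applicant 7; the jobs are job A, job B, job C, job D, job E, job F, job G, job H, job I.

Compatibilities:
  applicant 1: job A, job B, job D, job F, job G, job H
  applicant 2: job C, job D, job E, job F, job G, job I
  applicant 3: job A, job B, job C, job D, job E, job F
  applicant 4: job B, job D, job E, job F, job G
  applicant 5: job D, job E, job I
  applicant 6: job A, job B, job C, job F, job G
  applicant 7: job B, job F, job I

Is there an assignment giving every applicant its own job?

Yes

For example, pair applicant 1-job H, applicant 2-job I, applicant 3-job D, applicant 4-job G, applicant 5-job E, applicant 6-job B, applicant 7-job F.
All 7 applicants are covered.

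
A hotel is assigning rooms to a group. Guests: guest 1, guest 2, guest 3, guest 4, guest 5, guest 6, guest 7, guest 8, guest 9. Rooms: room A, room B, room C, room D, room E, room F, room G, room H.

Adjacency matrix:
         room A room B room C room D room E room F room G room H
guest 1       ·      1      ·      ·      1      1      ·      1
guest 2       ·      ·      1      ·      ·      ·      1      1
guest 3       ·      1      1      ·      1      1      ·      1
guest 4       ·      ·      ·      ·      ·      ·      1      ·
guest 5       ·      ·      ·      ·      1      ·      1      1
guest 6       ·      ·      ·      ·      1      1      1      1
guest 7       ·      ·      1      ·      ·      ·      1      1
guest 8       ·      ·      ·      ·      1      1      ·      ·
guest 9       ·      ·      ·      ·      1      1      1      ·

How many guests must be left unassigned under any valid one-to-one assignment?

3

One maximum matching: guest 1–room H, guest 2–room C, guest 3–room B, guest 4–room G, guest 5–room E, guest 6–room F.
The set {guest 1, guest 2, guest 3, guest 4, guest 5, guest 6, guest 7, guest 8, guest 9} has only 6 neighbours ({room B, room C, room E, room F, room G, room H}), so by Hall's theorem at most 6 of the 9 guests can be matched.
That matches 6 of the 9, leaving 3 unmatched; no matching can do better.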